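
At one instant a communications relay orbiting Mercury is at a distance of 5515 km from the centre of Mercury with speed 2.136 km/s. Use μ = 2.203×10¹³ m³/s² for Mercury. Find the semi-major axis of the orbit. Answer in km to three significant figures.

r = 5.515×10⁶ m.
Specific orbital energy ε = v²/2 − μ/r = (2136)²/2 − 2.203×10¹³/5.515×10⁶ = -1.713×10⁶ J/kg.
Since ε = −μ/(2a), a = −μ/(2ε) = 6.429×10⁶ m = 6429.1 km.

a ≈ 6430 km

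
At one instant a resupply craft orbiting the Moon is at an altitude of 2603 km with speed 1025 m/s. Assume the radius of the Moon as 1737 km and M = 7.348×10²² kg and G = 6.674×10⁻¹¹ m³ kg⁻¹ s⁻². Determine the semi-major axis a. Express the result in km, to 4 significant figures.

a ≈ 4055 km

μ = GM = 6.674×10⁻¹¹ × 7.348×10²² = 4.904×10¹² m³/s².
r = 1737 + 2603 = 4340.0 km = 4.340×10⁶ m.
Vis-viva rearranged: 1/a = 2/r − v²/μ = 4.608×10⁻⁷ − 2.142×10⁻⁷ = 2.466×10⁻⁷ m⁻¹.
a = 4.055×10⁶ m = 4055.3 km.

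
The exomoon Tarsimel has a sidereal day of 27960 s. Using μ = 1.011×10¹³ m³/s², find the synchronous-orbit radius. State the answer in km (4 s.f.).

A synchronous orbit has period T, so by Kepler's third law a = (μT²/4π²)^(1/3).
μT²/4π² = 1.011×10¹³ × (2.796×10⁴)² / 39.48 = 2.002×10²⁰ m³.
a = 5.850×10⁶ m = 5850.0 km.

r_sync ≈ 5850 km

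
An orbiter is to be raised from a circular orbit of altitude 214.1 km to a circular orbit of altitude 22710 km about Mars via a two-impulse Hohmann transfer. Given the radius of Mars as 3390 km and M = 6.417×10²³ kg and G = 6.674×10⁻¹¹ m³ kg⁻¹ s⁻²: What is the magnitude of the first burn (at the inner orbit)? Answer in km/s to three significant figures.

Δv ≈ 1.12 km/s

μ = GM = 6.674×10⁻¹¹ × 6.417×10²³ = 4.283×10¹³ m³/s².
r₁ = 3390 + 214.1 = 3604.1 km = 3.6041×10⁶ m.
r₂ = 3390 + 22710 = 26100 km = 2.6100×10⁷ m.
Transfer ellipse a_t = (r₁ + r₂)/2 = 1.485×10⁷ m.
At r₁: circular v_c1 = √(μ/r₁) = 3447 m/s; transfer-periapsis v_p = √[μ(2/r₁ − 1/a_t)] = 4570 m/s.
Δv₁ = v_p − v_c1 = 1123 m/s.
= 1.123 km/s.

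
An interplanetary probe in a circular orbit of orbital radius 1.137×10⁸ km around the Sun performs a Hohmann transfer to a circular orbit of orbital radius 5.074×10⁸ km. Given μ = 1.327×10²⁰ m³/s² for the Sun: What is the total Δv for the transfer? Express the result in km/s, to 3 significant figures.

r₁ = 1.137×10⁸ km = 1.137×10¹¹ m.
r₂ = 5.074×10⁸ km = 5.074×10¹¹ m.
Transfer ellipse a_t = (r₁ + r₂)/2 = 3.106×10¹¹ m.
At r₁: circular v_c1 = √(μ/r₁) = 34160 m/s; transfer-perihelion v_p = √[μ(2/r₁ − 1/a_t)] = 43670 m/s.
Δv₁ = v_p − v_c1 = 9505 m/s.
At r₂: circular v_c2 = √(μ/r₂) = 16170 m/s; transfer-aphelion v_a = √[μ(2/r₂ − 1/a_t)] = 9785 m/s.
Δv₂ = v_c2 − v_a = 6387 m/s.
Total Δv = Δv₁ + Δv₂ = 15890 m/s = 15.89 km/s.

Δv_total ≈ 15.9 km/s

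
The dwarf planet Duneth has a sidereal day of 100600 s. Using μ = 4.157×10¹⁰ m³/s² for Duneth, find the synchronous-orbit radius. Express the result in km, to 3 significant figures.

r_sync ≈ 2200 km

A synchronous orbit has period T, so by Kepler's third law a = (μT²/4π²)^(1/3).
μT²/4π² = 4.157×10¹⁰ × (1.006×10⁵)² / 39.48 = 1.066×10¹⁹ m³.
a = 2.201×10⁶ m = 2200.6 km.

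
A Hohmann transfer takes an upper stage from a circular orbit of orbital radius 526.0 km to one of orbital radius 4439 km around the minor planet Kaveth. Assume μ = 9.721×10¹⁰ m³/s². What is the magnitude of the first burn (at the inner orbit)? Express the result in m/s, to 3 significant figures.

r₁ = 526.0 km = 5.260×10⁵ m.
r₂ = 4439 km = 4.439×10⁶ m.
Transfer ellipse a_t = (r₁ + r₂)/2 = 2.482×10⁶ m.
At r₁: circular v_c1 = √(μ/r₁) = 429.9 m/s; transfer-periapsis v_p = √[μ(2/r₁ − 1/a_t)] = 574.9 m/s.
Δv₁ = v_p − v_c1 = 145.0 m/s.

Δv ≈ 145 m/s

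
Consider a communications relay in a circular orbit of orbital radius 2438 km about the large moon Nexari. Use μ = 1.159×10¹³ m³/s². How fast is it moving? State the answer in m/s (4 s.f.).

v ≈ 2180 m/s

r = 2438 km = 2.438×10⁶ m.
For a circular orbit v = √(μ/r) = √(1.159×10¹³ / 2.438×10⁶) = √(4.754×10⁶) = 2180 m/s.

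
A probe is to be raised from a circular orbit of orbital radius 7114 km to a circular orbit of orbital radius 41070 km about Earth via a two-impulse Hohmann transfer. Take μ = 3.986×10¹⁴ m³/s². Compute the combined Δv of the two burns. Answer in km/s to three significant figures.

r₁ = 7114 km = 7.114×10⁶ m.
r₂ = 41070 km = 4.107×10⁷ m.
Transfer ellipse a_t = (r₁ + r₂)/2 = 2.409×10⁷ m.
At r₁: circular v_c1 = √(μ/r₁) = 7485 m/s; transfer-perigee v_p = √[μ(2/r₁ − 1/a_t)] = 9773 m/s.
Δv₁ = v_p − v_c1 = 2288 m/s.
At r₂: circular v_c2 = √(μ/r₂) = 3115 m/s; transfer-apogee v_a = √[μ(2/r₂ − 1/a_t)] = 1693 m/s.
Δv₂ = v_c2 − v_a = 1422 m/s.
Total Δv = Δv₁ + Δv₂ = 3710 m/s = 3.710 km/s.

Δv_total ≈ 3.71 km/s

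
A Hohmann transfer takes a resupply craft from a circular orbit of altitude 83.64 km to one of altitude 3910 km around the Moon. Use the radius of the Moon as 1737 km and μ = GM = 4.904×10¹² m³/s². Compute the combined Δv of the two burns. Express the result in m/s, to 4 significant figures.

Δv_total ≈ 658.3 m/s

r₁ = 1737 + 83.64 = 1820.6 km = 1.8206×10⁶ m.
r₂ = 1737 + 3910 = 5647.0 km = 5.6470×10⁶ m.
Transfer ellipse a_t = (r₁ + r₂)/2 = 3.734×10⁶ m.
At r₁: circular v_c1 = √(μ/r₁) = 1641 m/s; transfer-perilune v_p = √[μ(2/r₁ − 1/a_t)] = 2018 m/s.
Δv₁ = v_p − v_c1 = 377.1 m/s.
At r₂: circular v_c2 = √(μ/r₂) = 931.9 m/s; transfer-apolune v_a = √[μ(2/r₂ − 1/a_t)] = 650.7 m/s.
Δv₂ = v_c2 − v_a = 281.2 m/s.
Total Δv = Δv₁ + Δv₂ = 658.3 m/s.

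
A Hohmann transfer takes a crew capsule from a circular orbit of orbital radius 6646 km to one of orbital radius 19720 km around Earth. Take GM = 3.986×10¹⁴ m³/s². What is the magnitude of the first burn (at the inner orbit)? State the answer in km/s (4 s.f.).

Δv ≈ 1.727 km/s

r₁ = 6646 km = 6.646×10⁶ m.
r₂ = 19720 km = 1.972×10⁷ m.
Transfer ellipse a_t = (r₁ + r₂)/2 = 1.318×10⁷ m.
At r₁: circular v_c1 = √(μ/r₁) = 7744 m/s; transfer-perigee v_p = √[μ(2/r₁ − 1/a_t)] = 9472 m/s.
Δv₁ = v_p − v_c1 = 1727 m/s.
= 1.727 km/s.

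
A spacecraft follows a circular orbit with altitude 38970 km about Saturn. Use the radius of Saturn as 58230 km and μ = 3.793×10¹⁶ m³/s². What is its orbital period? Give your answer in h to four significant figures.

T ≈ 8.588 h

r = 58230 + 38970 = 97200 km = 9.7200×10⁷ m.
Kepler's third law: T = 2π√(r³/μ) = 2π√((9.720×10⁷)³ / 3.793×10¹⁶).
r³/μ = 2.421×10⁷ s², so T = 2π × 4.920×10³ = 3.092×10⁴ s.
Converting: 3.092×10⁴ s ÷ 3600 = 8.588 h.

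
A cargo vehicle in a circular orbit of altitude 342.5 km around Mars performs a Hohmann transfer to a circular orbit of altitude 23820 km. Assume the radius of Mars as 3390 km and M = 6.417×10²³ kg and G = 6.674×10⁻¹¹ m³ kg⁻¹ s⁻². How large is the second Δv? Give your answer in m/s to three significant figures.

μ = GM = 6.674×10⁻¹¹ × 6.417×10²³ = 4.283×10¹³ m³/s².
r₁ = 3390 + 342.5 = 3732.5 km = 3.7325×10⁶ m.
r₂ = 3390 + 23820 = 27210 km = 2.7210×10⁷ m.
Transfer ellipse a_t = (r₁ + r₂)/2 = 1.547×10⁷ m.
At r₁: circular v_c1 = √(μ/r₁) = 3387 m/s; transfer-periapsis v_p = √[μ(2/r₁ − 1/a_t)] = 4492 m/s.
At r₂: circular v_c2 = √(μ/r₂) = 1255 m/s; transfer-apoapsis v_a = √[μ(2/r₂ − 1/a_t)] = 616.2 m/s.
Δv₂ = v_c2 − v_a = 638.4 m/s.

Δv ≈ 638 m/s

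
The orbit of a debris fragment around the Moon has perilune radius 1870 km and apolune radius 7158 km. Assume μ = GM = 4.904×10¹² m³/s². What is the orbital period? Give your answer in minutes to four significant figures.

Semi-major axis a = (r_p + r_a)/2 = (1870.0 + 7158.0)/2 = 4514.0 km = 4.514×10⁶ m.
By Kepler's third law T = 2π√(a³/μ) = 2π × 4.331×10³ = 2.721×10⁴ s.
= 453.5 minutes.

T ≈ 453.5 minutes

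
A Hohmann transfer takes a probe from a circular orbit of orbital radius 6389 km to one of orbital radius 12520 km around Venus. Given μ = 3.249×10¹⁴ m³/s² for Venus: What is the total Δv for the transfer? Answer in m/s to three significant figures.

Δv_total ≈ 1980 m/s

r₁ = 6389 km = 6.389×10⁶ m.
r₂ = 12520 km = 1.252×10⁷ m.
Transfer ellipse a_t = (r₁ + r₂)/2 = 9.454×10⁶ m.
At r₁: circular v_c1 = √(μ/r₁) = 7131 m/s; transfer-periapsis v_p = √[μ(2/r₁ − 1/a_t)] = 8206 m/s.
Δv₁ = v_p − v_c1 = 1075 m/s.
At r₂: circular v_c2 = √(μ/r₂) = 5094 m/s; transfer-apoapsis v_a = √[μ(2/r₂ − 1/a_t)] = 4188 m/s.
Δv₂ = v_c2 − v_a = 906.5 m/s.
Total Δv = Δv₁ + Δv₂ = 1982 m/s.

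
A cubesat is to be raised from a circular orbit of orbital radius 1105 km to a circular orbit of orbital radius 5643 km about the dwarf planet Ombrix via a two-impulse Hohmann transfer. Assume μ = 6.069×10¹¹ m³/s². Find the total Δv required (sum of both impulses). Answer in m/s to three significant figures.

Δv_total ≈ 358 m/s

r₁ = 1105 km = 1.105×10⁶ m.
r₂ = 5643 km = 5.643×10⁶ m.
Transfer ellipse a_t = (r₁ + r₂)/2 = 3.374×10⁶ m.
At r₁: circular v_c1 = √(μ/r₁) = 741.1 m/s; transfer-periapsis v_p = √[μ(2/r₁ − 1/a_t)] = 958.4 m/s.
Δv₁ = v_p − v_c1 = 217.3 m/s.
At r₂: circular v_c2 = √(μ/r₂) = 327.9 m/s; transfer-apoapsis v_a = √[μ(2/r₂ − 1/a_t)] = 187.7 m/s.
Δv₂ = v_c2 − v_a = 140.3 m/s.
Total Δv = Δv₁ + Δv₂ = 357.6 m/s.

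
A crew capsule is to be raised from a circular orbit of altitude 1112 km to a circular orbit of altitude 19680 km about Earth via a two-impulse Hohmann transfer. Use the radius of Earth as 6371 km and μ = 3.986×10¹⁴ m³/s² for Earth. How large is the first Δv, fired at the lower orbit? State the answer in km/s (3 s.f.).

Δv ≈ 1.80 km/s

r₁ = 6371 + 1112 = 7483.0 km = 7.4830×10⁶ m.
r₂ = 6371 + 19680 = 26051 km = 2.6051×10⁷ m.
Transfer ellipse a_t = (r₁ + r₂)/2 = 1.677×10⁷ m.
At r₁: circular v_c1 = √(μ/r₁) = 7298 m/s; transfer-perigee v_p = √[μ(2/r₁ − 1/a_t)] = 9097 m/s.
Δv₁ = v_p − v_c1 = 1799 m/s.
= 1.799 km/s.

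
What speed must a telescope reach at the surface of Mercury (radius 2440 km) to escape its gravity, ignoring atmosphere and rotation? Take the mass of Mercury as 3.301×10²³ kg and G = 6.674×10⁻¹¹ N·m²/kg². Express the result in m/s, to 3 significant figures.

μ = GM = 6.674×10⁻¹¹ × 3.301×10²³ = 2.203×10¹³ m³/s².
r = R = 2.440×10⁶ m.
Escape speed v_esc = √(2μ/r) = √(2 × 2.203×10¹³ / 2.440×10⁶) = √(1.806×10⁷) = 4249 m/s.

v_esc ≈ 4250 m/s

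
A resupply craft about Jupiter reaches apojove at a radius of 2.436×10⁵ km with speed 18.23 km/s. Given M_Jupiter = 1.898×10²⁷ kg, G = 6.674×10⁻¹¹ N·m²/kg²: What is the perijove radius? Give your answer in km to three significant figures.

perijove radius ≈ 1.14×10⁵ km

μ = GM = 6.674×10⁻¹¹ × 1.898×10²⁷ = 1.267×10¹⁷ m³/s².
r_a = 2.436×10⁸ m.
Specific energy ε = v²/2 − μ/r = -3.538×10⁸ J/kg, so a = −μ/(2ε) = 1.790×10⁸ m.
The apsides satisfy r_p + r_a = 2a, so the perijove radius is 2a − r_a = 1.144×10⁸ m = 1.1440×10⁵ km.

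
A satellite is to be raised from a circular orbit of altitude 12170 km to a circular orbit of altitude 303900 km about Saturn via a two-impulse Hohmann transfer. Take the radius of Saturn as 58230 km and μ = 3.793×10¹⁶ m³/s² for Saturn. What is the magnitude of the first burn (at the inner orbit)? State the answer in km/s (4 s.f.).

r₁ = 58230 + 12170 = 70400 km = 7.0400×10⁷ m.
r₂ = 58230 + 303900 = 362130 km = 3.6213×10⁸ m.
Transfer ellipse a_t = (r₁ + r₂)/2 = 2.163×10⁸ m.
At r₁: circular v_c1 = √(μ/r₁) = 23210 m/s; transfer-perikrone v_p = √[μ(2/r₁ − 1/a_t)] = 30040 m/s.
Δv₁ = v_p − v_c1 = 6825 m/s.
= 6.825 km/s.

Δv ≈ 6.825 km/s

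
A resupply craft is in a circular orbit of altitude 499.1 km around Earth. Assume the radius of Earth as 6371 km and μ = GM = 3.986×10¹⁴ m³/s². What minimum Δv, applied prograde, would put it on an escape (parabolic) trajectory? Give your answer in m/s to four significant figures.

r = 6371 + 499.1 = 6870.1 km = 6.8701×10⁶ m.
Circular speed v_c = √(μ/r) = 7617 m/s.
Escape speed v_esc = √(2μ/r) = √2 × v_c = 10770 m/s.
Δv = v_esc − v_c = 3155 m/s.

Δv ≈ 3155 m/s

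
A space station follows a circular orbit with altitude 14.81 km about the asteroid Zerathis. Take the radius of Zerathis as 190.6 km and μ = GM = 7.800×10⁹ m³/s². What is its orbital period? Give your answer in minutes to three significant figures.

r = 190.6 + 14.81 = 205.41 km = 2.0541×10⁵ m.
Kepler's third law: T = 2π√(r³/μ) = 2π√((2.054×10⁵)³ / 7.800×10⁹).
r³/μ = 1.111×10⁶ s², so T = 2π × 1.054×10³ = 6.623×10³ s.
Converting: 6.623×10³ s ÷ 60.00 = 110.4 minutes.

T ≈ 110 minutes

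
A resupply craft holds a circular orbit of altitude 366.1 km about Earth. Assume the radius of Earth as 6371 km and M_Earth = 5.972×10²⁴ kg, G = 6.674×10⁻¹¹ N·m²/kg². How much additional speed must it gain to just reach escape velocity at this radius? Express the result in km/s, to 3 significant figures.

μ = GM = 6.674×10⁻¹¹ × 5.972×10²⁴ = 3.986×10¹⁴ m³/s².
r = 6371 + 366.1 = 6737.1 km = 6.7371×10⁶ m.
Circular speed v_c = √(μ/r) = 7692 m/s.
Escape speed v_esc = √(2μ/r) = √2 × v_c = 10880 m/s.
Δv = v_esc − v_c = 3186 m/s = 3.186 km/s.

Δv ≈ 3.19 km/s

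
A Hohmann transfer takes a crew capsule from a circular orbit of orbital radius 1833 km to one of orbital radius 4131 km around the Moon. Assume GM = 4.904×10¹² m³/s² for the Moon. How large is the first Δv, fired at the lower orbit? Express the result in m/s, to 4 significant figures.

Δv ≈ 289.5 m/s

r₁ = 1833 km = 1.833×10⁶ m.
r₂ = 4131 km = 4.131×10⁶ m.
Transfer ellipse a_t = (r₁ + r₂)/2 = 2.982×10⁶ m.
At r₁: circular v_c1 = √(μ/r₁) = 1636 m/s; transfer-perilune v_p = √[μ(2/r₁ − 1/a_t)] = 1925 m/s.
Δv₁ = v_p − v_c1 = 289.5 m/s.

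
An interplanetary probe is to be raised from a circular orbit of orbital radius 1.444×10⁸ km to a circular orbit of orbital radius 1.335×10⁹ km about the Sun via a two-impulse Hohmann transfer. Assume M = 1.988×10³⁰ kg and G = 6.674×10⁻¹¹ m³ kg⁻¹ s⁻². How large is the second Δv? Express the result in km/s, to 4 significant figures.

Δv ≈ 5.565 km/s

μ = GM = 6.674×10⁻¹¹ × 1.988×10³⁰ = 1.327×10²⁰ m³/s².
r₁ = 1.444×10⁸ km = 1.444×10¹¹ m.
r₂ = 1.335×10⁹ km = 1.335×10¹² m.
Transfer ellipse a_t = (r₁ + r₂)/2 = 7.397×10¹¹ m.
At r₁: circular v_c1 = √(μ/r₁) = 30310 m/s; transfer-perihelion v_p = √[μ(2/r₁ − 1/a_t)] = 40720 m/s.
At r₂: circular v_c2 = √(μ/r₂) = 9969 m/s; transfer-aphelion v_a = √[μ(2/r₂ − 1/a_t)] = 4405 m/s.
Δv₂ = v_c2 − v_a = 5565 m/s.
= 5.565 km/s.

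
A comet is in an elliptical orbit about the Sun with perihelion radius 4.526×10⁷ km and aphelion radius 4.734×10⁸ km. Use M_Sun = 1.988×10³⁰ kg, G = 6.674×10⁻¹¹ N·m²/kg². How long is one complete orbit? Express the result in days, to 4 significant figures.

T ≈ 833.8 days

μ = GM = 6.674×10⁻¹¹ × 1.988×10³⁰ = 1.327×10²⁰ m³/s².
Semi-major axis a = (r_p + r_a)/2 = (4.5260×10⁷ + 4.7340×10⁸)/2 = 2.5933×10⁸ km = 2.593×10¹¹ m.
By Kepler's third law T = 2π√(a³/μ) = 2π × 1.147×10⁷ = 7.204×10⁷ s.
= 833.8 days.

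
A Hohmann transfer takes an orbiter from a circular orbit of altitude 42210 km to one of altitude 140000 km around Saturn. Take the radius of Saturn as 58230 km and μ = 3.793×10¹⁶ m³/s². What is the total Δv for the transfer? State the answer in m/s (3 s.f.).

Δv_total ≈ 5440 m/s

r₁ = 58230 + 42210 = 100440 km = 1.0044×10⁸ m.
r₂ = 58230 + 140000 = 198230 km = 1.9823×10⁸ m.
Transfer ellipse a_t = (r₁ + r₂)/2 = 1.493×10⁸ m.
At r₁: circular v_c1 = √(μ/r₁) = 19430 m/s; transfer-perikrone v_p = √[μ(2/r₁ − 1/a_t)] = 22390 m/s.
Δv₁ = v_p − v_c1 = 2956 m/s.
At r₂: circular v_c2 = √(μ/r₂) = 13830 m/s; transfer-apokrone v_a = √[μ(2/r₂ − 1/a_t)] = 11340 m/s.
Δv₂ = v_c2 − v_a = 2488 m/s.
Total Δv = Δv₁ + Δv₂ = 5445 m/s.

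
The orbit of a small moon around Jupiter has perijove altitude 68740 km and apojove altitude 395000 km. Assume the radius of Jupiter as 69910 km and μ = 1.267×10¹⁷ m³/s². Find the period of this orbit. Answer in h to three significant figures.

r_p = 69910 + 68740 = 138650 km = 1.3865×10⁸ m.
r_a = 69910 + 395000 = 464910 km = 4.6491×10⁸ m.
Semi-major axis a = (r_p + r_a)/2 = (1.3865×10⁵ + 4.6491×10⁵)/2 = 3.0178×10⁵ km = 3.018×10⁸ m.
By Kepler's third law T = 2π√(a³/μ) = 2π × 1.473×10⁴ = 9.254×10⁴ s.
= 25.71 h.

T ≈ 25.7 h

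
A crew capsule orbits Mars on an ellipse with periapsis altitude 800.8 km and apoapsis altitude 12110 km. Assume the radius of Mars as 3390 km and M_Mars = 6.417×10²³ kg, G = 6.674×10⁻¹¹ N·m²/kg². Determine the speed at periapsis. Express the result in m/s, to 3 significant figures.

v ≈ 4010 m/s

μ = GM = 6.674×10⁻¹¹ × 6.417×10²³ = 4.283×10¹³ m³/s².
r_p = 3390 + 800.8 = 4190.8 km = 4.1908×10⁶ m.
r_a = 3390 + 12110 = 15500 km = 1.5500×10⁷ m.
Semi-major axis a = (r_p + r_a)/2 = 9845.4 km = 9.845×10⁶ m.
Vis-viva: v² = μ(2/r − 1/a) = 4.283×10¹³ × (4.772×10⁻⁷ − 1.016×10⁻⁷) = 1.609×10⁷ m²/s².
v = 4011 m/s.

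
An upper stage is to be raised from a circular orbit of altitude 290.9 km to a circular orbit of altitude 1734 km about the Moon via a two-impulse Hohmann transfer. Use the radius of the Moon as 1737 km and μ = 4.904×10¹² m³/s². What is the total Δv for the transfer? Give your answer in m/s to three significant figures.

r₁ = 1737 + 290.9 = 2027.9 km = 2.0279×10⁶ m.
r₂ = 1737 + 1734 = 3471.0 km = 3.4710×10⁶ m.
Transfer ellipse a_t = (r₁ + r₂)/2 = 2.749×10⁶ m.
At r₁: circular v_c1 = √(μ/r₁) = 1555 m/s; transfer-perilune v_p = √[μ(2/r₁ − 1/a_t)] = 1747 m/s.
Δv₁ = v_p − v_c1 = 192.2 m/s.
At r₂: circular v_c2 = √(μ/r₂) = 1189 m/s; transfer-apolune v_a = √[μ(2/r₂ − 1/a_t)] = 1021 m/s.
Δv₂ = v_c2 − v_a = 167.8 m/s.
Total Δv = Δv₁ + Δv₂ = 360.0 m/s.

Δv_total ≈ 360 m/s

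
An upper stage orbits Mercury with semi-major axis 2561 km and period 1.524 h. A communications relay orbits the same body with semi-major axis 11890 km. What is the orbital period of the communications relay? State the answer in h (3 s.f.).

T₂ ≈ 15.2 h

Kepler's third law: T² ∝ a³, so T₂ = T₁ (a₂/a₁)^(3/2).
a₂/a₁ = 4.643, (a₂/a₁)^(3/2) = 10.00.
T₂ = 1.524 × 10.00 = 15.25 h.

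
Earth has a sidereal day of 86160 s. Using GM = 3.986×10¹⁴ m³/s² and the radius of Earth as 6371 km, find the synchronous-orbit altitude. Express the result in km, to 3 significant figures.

h_sync ≈ 35800 km

A synchronous orbit has period T, so by Kepler's third law a = (μT²/4π²)^(1/3).
μT²/4π² = 3.986×10¹⁴ × (8.616×10⁴)² / 39.48 = 7.495×10²² m³.
a = 4.216×10⁷ m = 42163 km.
Altitude h = a − R = 42163 − 6371 = 35792 km.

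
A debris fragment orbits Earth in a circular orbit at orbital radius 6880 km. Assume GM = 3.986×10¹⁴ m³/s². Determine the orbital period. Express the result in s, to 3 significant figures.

r = 6880 km = 6.880×10⁶ m.
Kepler's third law: T = 2π√(r³/μ) = 2π√((6.880×10⁶)³ / 3.986×10¹⁴).
r³/μ = 8.170×10⁵ s², so T = 2π × 9.039×10² = 5.679×10³ s.

T ≈ 5680 s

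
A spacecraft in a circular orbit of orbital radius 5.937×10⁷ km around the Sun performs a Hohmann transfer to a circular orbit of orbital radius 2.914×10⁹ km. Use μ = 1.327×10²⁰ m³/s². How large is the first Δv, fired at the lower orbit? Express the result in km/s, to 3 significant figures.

r₁ = 5.937×10⁷ km = 5.937×10¹⁰ m.
r₂ = 2.914×10⁹ km = 2.914×10¹² m.
Transfer ellipse a_t = (r₁ + r₂)/2 = 1.487×10¹² m.
At r₁: circular v_c1 = √(μ/r₁) = 47280 m/s; transfer-perihelion v_p = √[μ(2/r₁ − 1/a_t)] = 66190 m/s.
Δv₁ = v_p − v_c1 = 18910 m/s.
= 18.91 km/s.

Δv ≈ 18.9 km/s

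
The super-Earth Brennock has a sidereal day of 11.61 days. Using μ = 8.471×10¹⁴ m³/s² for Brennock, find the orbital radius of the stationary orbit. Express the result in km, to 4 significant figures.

r_sync ≈ 2.785×10⁵ km

T = 11.61 days = 1.003×10⁶ s.
A synchronous orbit has period T, so by Kepler's third law a = (μT²/4π²)^(1/3).
μT²/4π² = 8.471×10¹⁴ × (1.003×10⁶)² / 39.48 = 2.159×10²⁵ m³.
a = 2.785×10⁸ m = 2.7846×10⁵ km.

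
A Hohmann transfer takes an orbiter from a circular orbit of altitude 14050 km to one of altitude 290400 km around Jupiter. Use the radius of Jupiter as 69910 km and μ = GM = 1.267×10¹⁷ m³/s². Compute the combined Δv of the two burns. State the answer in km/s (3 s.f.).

Δv_total ≈ 17.9 km/s

r₁ = 69910 + 14050 = 83960 km = 8.3960×10⁷ m.
r₂ = 69910 + 290400 = 360310 km = 3.6031×10⁸ m.
Transfer ellipse a_t = (r₁ + r₂)/2 = 2.221×10⁸ m.
At r₁: circular v_c1 = √(μ/r₁) = 38850 m/s; transfer-perijove v_p = √[μ(2/r₁ − 1/a_t)] = 49470 m/s.
Δv₁ = v_p − v_c1 = 10630 m/s.
At r₂: circular v_c2 = √(μ/r₂) = 18750 m/s; transfer-apojove v_a = √[μ(2/r₂ − 1/a_t)] = 11530 m/s.
Δv₂ = v_c2 − v_a = 7223 m/s.
Total Δv = Δv₁ + Δv₂ = 17850 m/s = 17.85 km/s.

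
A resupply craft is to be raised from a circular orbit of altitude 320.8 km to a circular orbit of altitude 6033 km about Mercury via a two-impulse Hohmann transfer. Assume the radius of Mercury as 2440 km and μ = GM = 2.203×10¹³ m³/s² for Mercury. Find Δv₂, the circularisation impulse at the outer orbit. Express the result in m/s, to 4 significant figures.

r₁ = 2440 + 320.8 = 2760.8 km = 2.7608×10⁶ m.
r₂ = 2440 + 6033 = 8473.0 km = 8.4730×10⁶ m.
Transfer ellipse a_t = (r₁ + r₂)/2 = 5.617×10⁶ m.
At r₁: circular v_c1 = √(μ/r₁) = 2825 m/s; transfer-periherm v_p = √[μ(2/r₁ − 1/a_t)] = 3469 m/s.
At r₂: circular v_c2 = √(μ/r₂) = 1612 m/s; transfer-apoherm v_a = √[μ(2/r₂ − 1/a_t)] = 1130 m/s.
Δv₂ = v_c2 − v_a = 482.0 m/s.

Δv ≈ 482.0 m/s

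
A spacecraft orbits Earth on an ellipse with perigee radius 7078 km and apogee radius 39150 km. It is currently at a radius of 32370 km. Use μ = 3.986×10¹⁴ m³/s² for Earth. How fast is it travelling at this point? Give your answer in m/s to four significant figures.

Semi-major axis a = (r_p + r_a)/2 = 23114 km = 2.311×10⁷ m.
Vis-viva: v² = μ(2/r − 1/a) = 3.986×10¹⁴ × (6.179×10⁻⁸ − 4.326×10⁻⁸) = 7.383×10⁶ m²/s².
v = 2717 m/s.

v ≈ 2717 m/s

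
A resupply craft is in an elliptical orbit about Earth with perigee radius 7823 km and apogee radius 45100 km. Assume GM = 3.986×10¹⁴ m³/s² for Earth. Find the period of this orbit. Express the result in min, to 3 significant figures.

Semi-major axis a = (r_p + r_a)/2 = (7823.0 + 45100)/2 = 26462 km = 2.646×10⁷ m.
By Kepler's third law T = 2π√(a³/μ) = 2π × 6.818×10³ = 4.284×10⁴ s.
= 714.0 min.

T ≈ 714 min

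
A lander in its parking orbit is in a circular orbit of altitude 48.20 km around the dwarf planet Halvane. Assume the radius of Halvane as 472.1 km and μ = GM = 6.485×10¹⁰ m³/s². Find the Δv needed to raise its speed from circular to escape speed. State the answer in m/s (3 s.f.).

r = 472.1 + 48.20 = 520.30 km = 5.2030×10⁵ m.
Circular speed v_c = √(μ/r) = 353.0 m/s.
Escape speed v_esc = √(2μ/r) = √2 × v_c = 499.3 m/s.
Δv = v_esc − v_c = 146.2 m/s.

Δv ≈ 146 m/s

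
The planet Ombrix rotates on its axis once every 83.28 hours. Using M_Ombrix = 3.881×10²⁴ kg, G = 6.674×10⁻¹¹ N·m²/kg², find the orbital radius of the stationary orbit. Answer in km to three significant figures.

r_sync ≈ 83900 km

μ = GM = 6.674×10⁻¹¹ × 3.881×10²⁴ = 2.590×10¹⁴ m³/s².
T = 83.28 hours = 2.998×10⁵ s.
A synchronous orbit has period T, so by Kepler's third law a = (μT²/4π²)^(1/3).
μT²/4π² = 2.590×10¹⁴ × (2.998×10⁵)² / 39.48 = 5.897×10²³ m³.
a = 8.386×10⁷ m = 83859 km.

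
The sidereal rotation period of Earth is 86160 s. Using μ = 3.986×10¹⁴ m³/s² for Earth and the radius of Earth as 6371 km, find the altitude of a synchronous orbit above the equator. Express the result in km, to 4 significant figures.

A synchronous orbit has period T, so by Kepler's third law a = (μT²/4π²)^(1/3).
μT²/4π² = 3.986×10¹⁴ × (8.616×10⁴)² / 39.48 = 7.495×10²² m³.
a = 4.216×10⁷ m = 42163 km.
Altitude h = a − R = 42163 − 6371 = 35792 km.

h_sync ≈ 35790 km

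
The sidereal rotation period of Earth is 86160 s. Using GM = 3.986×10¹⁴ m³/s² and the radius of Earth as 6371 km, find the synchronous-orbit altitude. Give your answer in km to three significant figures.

A synchronous orbit has period T, so by Kepler's third law a = (μT²/4π²)^(1/3).
μT²/4π² = 3.986×10¹⁴ × (8.616×10⁴)² / 39.48 = 7.495×10²² m³.
a = 4.216×10⁷ m = 42163 km.
Altitude h = a − R = 42163 − 6371 = 35792 km.

h_sync ≈ 35800 km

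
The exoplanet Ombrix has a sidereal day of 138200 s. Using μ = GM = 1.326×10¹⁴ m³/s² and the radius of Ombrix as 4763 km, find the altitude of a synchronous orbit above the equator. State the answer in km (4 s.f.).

h_sync ≈ 35270 km

A synchronous orbit has period T, so by Kepler's third law a = (μT²/4π²)^(1/3).
μT²/4π² = 1.326×10¹⁴ × (1.382×10⁵)² / 39.48 = 6.415×10²² m³.
a = 4.003×10⁷ m = 40031 km.
Altitude h = a − R = 40031 − 4763 = 35268 km.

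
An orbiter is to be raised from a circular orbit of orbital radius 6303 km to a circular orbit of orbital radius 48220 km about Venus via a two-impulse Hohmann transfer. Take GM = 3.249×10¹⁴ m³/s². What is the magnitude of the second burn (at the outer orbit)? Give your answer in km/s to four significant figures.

r₁ = 6303 km = 6.303×10⁶ m.
r₂ = 48220 km = 4.822×10⁷ m.
Transfer ellipse a_t = (r₁ + r₂)/2 = 2.726×10⁷ m.
At r₁: circular v_c1 = √(μ/r₁) = 7180 m/s; transfer-periapsis v_p = √[μ(2/r₁ − 1/a_t)] = 9549 m/s.
At r₂: circular v_c2 = √(μ/r₂) = 2596 m/s; transfer-apoapsis v_a = √[μ(2/r₂ − 1/a_t)] = 1248 m/s.
Δv₂ = v_c2 − v_a = 1348 m/s.
= 1.348 km/s.

Δv ≈ 1.348 km/s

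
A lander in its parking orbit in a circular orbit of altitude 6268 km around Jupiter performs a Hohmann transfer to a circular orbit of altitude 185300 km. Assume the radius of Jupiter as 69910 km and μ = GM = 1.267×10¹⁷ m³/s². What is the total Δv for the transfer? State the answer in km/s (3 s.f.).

Δv_total ≈ 17.0 km/s

r₁ = 69910 + 6268 = 76178 km = 7.6178×10⁷ m.
r₂ = 69910 + 185300 = 255210 km = 2.5521×10⁸ m.
Transfer ellipse a_t = (r₁ + r₂)/2 = 1.657×10⁸ m.
At r₁: circular v_c1 = √(μ/r₁) = 40780 m/s; transfer-perijove v_p = √[μ(2/r₁ − 1/a_t)] = 50610 m/s.
Δv₁ = v_p − v_c1 = 9831 m/s.
At r₂: circular v_c2 = √(μ/r₂) = 22280 m/s; transfer-apojove v_a = √[μ(2/r₂ − 1/a_t)] = 15110 m/s.
Δv₂ = v_c2 − v_a = 7173 m/s.
Total Δv = Δv₁ + Δv₂ = 17000 m/s = 17.00 km/s.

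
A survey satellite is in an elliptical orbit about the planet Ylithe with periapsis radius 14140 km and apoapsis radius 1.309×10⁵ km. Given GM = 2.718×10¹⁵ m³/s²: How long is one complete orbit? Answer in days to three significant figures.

Semi-major axis a = (r_p + r_a)/2 = (14140 + 1.3090×10⁵)/2 = 72520 km = 7.252×10⁷ m.
By Kepler's third law T = 2π√(a³/μ) = 2π × 1.185×10⁴ = 7.443×10⁴ s.
= 0.8614 days.

T ≈ 0.861 days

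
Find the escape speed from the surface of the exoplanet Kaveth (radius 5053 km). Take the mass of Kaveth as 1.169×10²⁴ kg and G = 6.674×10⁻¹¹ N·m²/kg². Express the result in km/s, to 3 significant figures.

μ = GM = 6.674×10⁻¹¹ × 1.169×10²⁴ = 7.802×10¹³ m³/s².
r = R = 5.053×10⁶ m.
Escape speed v_esc = √(2μ/r) = √(2 × 7.802×10¹³ / 5.053×10⁶) = √(3.088×10⁷) = 5557 m/s.
= 5.557 km/s.

v_esc ≈ 5.56 km/s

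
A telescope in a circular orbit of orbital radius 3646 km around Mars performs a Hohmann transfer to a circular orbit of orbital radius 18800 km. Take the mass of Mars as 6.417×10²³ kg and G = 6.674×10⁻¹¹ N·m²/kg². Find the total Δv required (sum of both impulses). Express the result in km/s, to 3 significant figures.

μ = GM = 6.674×10⁻¹¹ × 6.417×10²³ = 4.283×10¹³ m³/s².
r₁ = 3646 km = 3.646×10⁶ m.
r₂ = 18800 km = 1.880×10⁷ m.
Transfer ellipse a_t = (r₁ + r₂)/2 = 1.122×10⁷ m.
At r₁: circular v_c1 = √(μ/r₁) = 3427 m/s; transfer-periapsis v_p = √[μ(2/r₁ − 1/a_t)] = 4436 m/s.
Δv₁ = v_p − v_c1 = 1009 m/s.
At r₂: circular v_c2 = √(μ/r₂) = 1509 m/s; transfer-apoapsis v_a = √[μ(2/r₂ − 1/a_t)] = 860.3 m/s.
Δv₂ = v_c2 − v_a = 649.0 m/s.
Total Δv = Δv₁ + Δv₂ = 1658 m/s = 1.658 km/s.

Δv_total ≈ 1.66 km/s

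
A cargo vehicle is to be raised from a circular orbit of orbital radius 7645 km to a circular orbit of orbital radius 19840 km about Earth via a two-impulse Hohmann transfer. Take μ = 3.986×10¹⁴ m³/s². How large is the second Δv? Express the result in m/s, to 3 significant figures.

Δv ≈ 1140 m/s

r₁ = 7645 km = 7.645×10⁶ m.
r₂ = 19840 km = 1.984×10⁷ m.
Transfer ellipse a_t = (r₁ + r₂)/2 = 1.374×10⁷ m.
At r₁: circular v_c1 = √(μ/r₁) = 7221 m/s; transfer-perigee v_p = √[μ(2/r₁ − 1/a_t)] = 8676 m/s.
At r₂: circular v_c2 = √(μ/r₂) = 4482 m/s; transfer-apogee v_a = √[μ(2/r₂ − 1/a_t)] = 3343 m/s.
Δv₂ = v_c2 − v_a = 1139 m/s.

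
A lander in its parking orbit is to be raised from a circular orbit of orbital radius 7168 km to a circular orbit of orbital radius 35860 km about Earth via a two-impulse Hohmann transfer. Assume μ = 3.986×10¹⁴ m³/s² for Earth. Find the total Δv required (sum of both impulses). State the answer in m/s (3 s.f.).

Δv_total ≈ 3580 m/s

r₁ = 7168 km = 7.168×10⁶ m.
r₂ = 35860 km = 3.586×10⁷ m.
Transfer ellipse a_t = (r₁ + r₂)/2 = 2.151×10⁷ m.
At r₁: circular v_c1 = √(μ/r₁) = 7457 m/s; transfer-perigee v_p = √[μ(2/r₁ − 1/a_t)] = 9628 m/s.
Δv₁ = v_p − v_c1 = 2170 m/s.
At r₂: circular v_c2 = √(μ/r₂) = 3334 m/s; transfer-apogee v_a = √[μ(2/r₂ − 1/a_t)] = 1924 m/s.
Δv₂ = v_c2 − v_a = 1410 m/s.
Total Δv = Δv₁ + Δv₂ = 3580 m/s.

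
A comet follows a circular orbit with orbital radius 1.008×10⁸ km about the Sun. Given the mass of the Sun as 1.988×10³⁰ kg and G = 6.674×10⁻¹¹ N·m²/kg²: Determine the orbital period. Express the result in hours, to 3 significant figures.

μ = GM = 6.674×10⁻¹¹ × 1.988×10³⁰ = 1.327×10²⁰ m³/s².
r = 1.008×10⁸ km = 1.008×10¹¹ m.
Kepler's third law: T = 2π√(r³/μ) = 2π√((1.008×10¹¹)³ / 1.327×10²⁰).
r³/μ = 7.719×10¹² s², so T = 2π × 2.778×10⁶ = 1.746×10⁷ s.
Converting: 1.746×10⁷ s ÷ 3600 = 4849 hours.

T ≈ 4850 hours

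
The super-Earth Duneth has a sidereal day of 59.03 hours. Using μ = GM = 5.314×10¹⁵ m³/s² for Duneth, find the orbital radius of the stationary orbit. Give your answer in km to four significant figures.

T = 59.03 hours = 2.125×10⁵ s.
A synchronous orbit has period T, so by Kepler's third law a = (μT²/4π²)^(1/3).
μT²/4π² = 5.314×10¹⁵ × (2.125×10⁵)² / 39.48 = 6.079×10²⁴ m³.
a = 1.825×10⁸ m = 1.8250×10⁵ km.

r_sync ≈ 1.825×10⁵ km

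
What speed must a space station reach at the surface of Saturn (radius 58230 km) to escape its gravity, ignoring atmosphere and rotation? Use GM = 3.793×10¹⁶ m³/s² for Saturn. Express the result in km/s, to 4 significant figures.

v_esc ≈ 36.09 km/s

r = R = 5.823×10⁷ m.
Escape speed v_esc = √(2μ/r) = √(2 × 3.793×10¹⁶ / 5.823×10⁷) = √(1.303×10⁹) = 36090 m/s.
= 36.09 km/s.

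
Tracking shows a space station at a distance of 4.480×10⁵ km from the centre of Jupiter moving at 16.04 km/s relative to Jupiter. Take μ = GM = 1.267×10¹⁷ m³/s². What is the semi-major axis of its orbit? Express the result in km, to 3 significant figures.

a ≈ 4.11×10⁵ km

r = 4.480×10⁸ m.
Vis-viva rearranged: 1/a = 2/r − v²/μ = 4.464×10⁻⁹ − 2.031×10⁻⁹ = 2.434×10⁻⁹ m⁻¹.
a = 4.109×10⁸ m = 4.1091×10⁵ km.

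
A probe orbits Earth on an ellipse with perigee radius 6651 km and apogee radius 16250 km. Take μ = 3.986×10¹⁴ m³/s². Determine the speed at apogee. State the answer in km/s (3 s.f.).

Semi-major axis a = (r_p + r_a)/2 = 11450 km = 1.145×10⁷ m.
Vis-viva: v² = μ(2/r − 1/a) = 3.986×10¹⁴ × (1.231×10⁻⁷ − 8.733×10⁻⁸) = 1.425×10⁷ m²/s².
v = 3775 m/s = 3.775 km/s.

v ≈ 3.77 km/s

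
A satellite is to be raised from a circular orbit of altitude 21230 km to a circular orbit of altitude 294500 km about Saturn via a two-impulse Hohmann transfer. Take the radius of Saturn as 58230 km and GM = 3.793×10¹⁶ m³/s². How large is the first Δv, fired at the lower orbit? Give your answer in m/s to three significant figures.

r₁ = 58230 + 21230 = 79460 km = 7.9460×10⁷ m.
r₂ = 58230 + 294500 = 352730 km = 3.5273×10⁸ m.
Transfer ellipse a_t = (r₁ + r₂)/2 = 2.161×10⁸ m.
At r₁: circular v_c1 = √(μ/r₁) = 21850 m/s; transfer-perikrone v_p = √[μ(2/r₁ − 1/a_t)] = 27910 m/s.
Δv₁ = v_p − v_c1 = 6065 m/s.

Δv ≈ 6070 m/s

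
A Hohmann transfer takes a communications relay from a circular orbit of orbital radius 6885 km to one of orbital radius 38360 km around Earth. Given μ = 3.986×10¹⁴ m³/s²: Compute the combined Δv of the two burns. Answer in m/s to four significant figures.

Δv_total ≈ 3744 m/s

r₁ = 6885 km = 6.885×10⁶ m.
r₂ = 38360 km = 3.836×10⁷ m.
Transfer ellipse a_t = (r₁ + r₂)/2 = 2.262×10⁷ m.
At r₁: circular v_c1 = √(μ/r₁) = 7609 m/s; transfer-perigee v_p = √[μ(2/r₁ − 1/a_t)] = 9908 m/s.
Δv₁ = v_p − v_c1 = 2299 m/s.
At r₂: circular v_c2 = √(μ/r₂) = 3224 m/s; transfer-apogee v_a = √[μ(2/r₂ − 1/a_t)] = 1778 m/s.
Δv₂ = v_c2 − v_a = 1445 m/s.
Total Δv = Δv₁ + Δv₂ = 3744 m/s.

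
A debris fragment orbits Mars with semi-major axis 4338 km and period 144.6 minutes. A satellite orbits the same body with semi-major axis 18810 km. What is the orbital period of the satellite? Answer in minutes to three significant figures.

T₂ ≈ 1310 minutes

Kepler's third law: T² ∝ a³, so T₂ = T₁ (a₂/a₁)^(3/2).
a₂/a₁ = 4.336, (a₂/a₁)^(3/2) = 9.029.
T₂ = 144.6 × 9.029 = 1306 minutes.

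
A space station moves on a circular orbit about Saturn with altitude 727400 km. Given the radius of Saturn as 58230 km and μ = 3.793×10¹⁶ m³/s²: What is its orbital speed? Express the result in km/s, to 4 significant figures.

r = 58230 + 727400 = 785630 km = 7.8563×10⁸ m.
For a circular orbit v = √(μ/r) = √(3.793×10¹⁶ / 7.856×10⁸) = √(4.828×10⁷) = 6948 m/s.
That is 6.948 km/s.

v ≈ 6.948 km/s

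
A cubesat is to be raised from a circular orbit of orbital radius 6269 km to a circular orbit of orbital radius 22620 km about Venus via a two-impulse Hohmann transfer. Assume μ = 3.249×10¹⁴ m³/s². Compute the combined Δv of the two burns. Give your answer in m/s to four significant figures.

Δv_total ≈ 3103 m/s

r₁ = 6269 km = 6.269×10⁶ m.
r₂ = 22620 km = 2.262×10⁷ m.
Transfer ellipse a_t = (r₁ + r₂)/2 = 1.444×10⁷ m.
At r₁: circular v_c1 = √(μ/r₁) = 7199 m/s; transfer-periapsis v_p = √[μ(2/r₁ − 1/a_t)] = 9009 m/s.
Δv₁ = v_p − v_c1 = 1810 m/s.
At r₂: circular v_c2 = √(μ/r₂) = 3790 m/s; transfer-apoapsis v_a = √[μ(2/r₂ − 1/a_t)] = 2497 m/s.
Δv₂ = v_c2 − v_a = 1293 m/s.
Total Δv = Δv₁ + Δv₂ = 3103 m/s.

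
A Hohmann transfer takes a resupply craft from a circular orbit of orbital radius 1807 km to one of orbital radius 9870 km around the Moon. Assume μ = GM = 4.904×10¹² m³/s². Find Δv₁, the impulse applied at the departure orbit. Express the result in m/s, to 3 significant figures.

r₁ = 1807 km = 1.807×10⁶ m.
r₂ = 9870 km = 9.870×10⁶ m.
Transfer ellipse a_t = (r₁ + r₂)/2 = 5.838×10⁶ m.
At r₁: circular v_c1 = √(μ/r₁) = 1647 m/s; transfer-perilune v_p = √[μ(2/r₁ − 1/a_t)] = 2142 m/s.
Δv₁ = v_p − v_c1 = 494.5 m/s.

Δv ≈ 495 m/s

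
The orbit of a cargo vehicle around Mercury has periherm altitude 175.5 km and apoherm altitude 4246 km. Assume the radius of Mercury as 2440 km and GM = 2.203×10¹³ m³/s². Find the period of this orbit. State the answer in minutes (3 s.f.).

T ≈ 224 minutes

r_p = 2440 + 175.5 = 2615.5 km = 2.6155×10⁶ m.
r_a = 2440 + 4246 = 6686.0 km = 6.6860×10⁶ m.
Semi-major axis a = (r_p + r_a)/2 = (2615.5 + 6686.0)/2 = 4650.8 km = 4.651×10⁶ m.
By Kepler's third law T = 2π√(a³/μ) = 2π × 2.137×10³ = 1.343×10⁴ s.
= 223.8 minutes.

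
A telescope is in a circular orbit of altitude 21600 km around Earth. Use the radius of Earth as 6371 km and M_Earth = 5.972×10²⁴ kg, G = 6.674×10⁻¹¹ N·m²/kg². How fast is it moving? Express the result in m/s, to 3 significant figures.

μ = GM = 6.674×10⁻¹¹ × 5.972×10²⁴ = 3.986×10¹⁴ m³/s².
r = 6371 + 21600 = 27971 km = 2.7971×10⁷ m.
For a circular orbit v = √(μ/r) = √(3.986×10¹⁴ / 2.797×10⁷) = √(1.425×10⁷) = 3775 m/s.

v ≈ 3770 m/s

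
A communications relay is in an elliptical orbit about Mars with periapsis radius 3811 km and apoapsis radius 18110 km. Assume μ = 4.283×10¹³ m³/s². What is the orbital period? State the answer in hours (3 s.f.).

Semi-major axis a = (r_p + r_a)/2 = (3811.0 + 18110)/2 = 10960 km = 1.096×10⁷ m.
By Kepler's third law T = 2π√(a³/μ) = 2π × 5.545×10³ = 3.484×10⁴ s.
= 9.677 hours.

T ≈ 9.68 hours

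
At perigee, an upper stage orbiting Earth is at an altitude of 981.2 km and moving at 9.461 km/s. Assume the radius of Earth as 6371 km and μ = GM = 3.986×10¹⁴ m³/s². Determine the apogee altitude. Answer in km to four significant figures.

apogee altitude ≈ 28410 km

r_p = 6371 + 981.2 = 7352.2 km = 7.352×10⁶ m.
Specific energy ε = v²/2 − μ/r = -9.460×10⁶ J/kg, so a = −μ/(2ε) = 2.107×10⁷ m.
The apsides satisfy r_p + r_a = 2a, so the apogee radius is 2a − r_p = 3.478×10⁷ m = 34784 km.
Apogee altitude = 34784 − 6371 = 28413 km.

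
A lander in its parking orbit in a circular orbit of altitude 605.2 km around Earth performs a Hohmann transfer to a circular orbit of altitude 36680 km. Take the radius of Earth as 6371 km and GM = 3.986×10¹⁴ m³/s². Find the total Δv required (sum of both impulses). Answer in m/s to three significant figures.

Δv_total ≈ 3790 m/s

r₁ = 6371 + 605.2 = 6976.2 km = 6.9762×10⁶ m.
r₂ = 6371 + 36680 = 43051 km = 4.3051×10⁷ m.
Transfer ellipse a_t = (r₁ + r₂)/2 = 2.501×10⁷ m.
At r₁: circular v_c1 = √(μ/r₁) = 7559 m/s; transfer-perigee v_p = √[μ(2/r₁ − 1/a_t)] = 9917 m/s.
Δv₁ = v_p − v_c1 = 2358 m/s.
At r₂: circular v_c2 = √(μ/r₂) = 3043 m/s; transfer-apogee v_a = √[μ(2/r₂ − 1/a_t)] = 1607 m/s.
Δv₂ = v_c2 − v_a = 1436 m/s.
Total Δv = Δv₁ + Δv₂ = 3794 m/s.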